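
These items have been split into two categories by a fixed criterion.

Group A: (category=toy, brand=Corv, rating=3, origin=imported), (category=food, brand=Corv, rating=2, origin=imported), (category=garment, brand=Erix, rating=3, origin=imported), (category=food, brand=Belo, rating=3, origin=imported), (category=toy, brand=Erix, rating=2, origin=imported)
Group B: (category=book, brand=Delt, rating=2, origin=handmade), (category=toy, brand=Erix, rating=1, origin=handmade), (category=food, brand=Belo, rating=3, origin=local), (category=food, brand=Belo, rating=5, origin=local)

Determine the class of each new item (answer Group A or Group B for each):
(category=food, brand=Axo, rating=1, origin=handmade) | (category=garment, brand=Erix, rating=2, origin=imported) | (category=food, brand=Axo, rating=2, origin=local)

All 'Group A' examples share one property — origin is imported — and every 'Group B' example lacks it.
(category=food, brand=Axo, rating=1, origin=handmade) → origin is handmade → Group B.
(category=garment, brand=Erix, rating=2, origin=imported) → origin is imported → Group A.
(category=food, brand=Axo, rating=2, origin=local) → origin is local → Group B.

Group B, Group A, Group B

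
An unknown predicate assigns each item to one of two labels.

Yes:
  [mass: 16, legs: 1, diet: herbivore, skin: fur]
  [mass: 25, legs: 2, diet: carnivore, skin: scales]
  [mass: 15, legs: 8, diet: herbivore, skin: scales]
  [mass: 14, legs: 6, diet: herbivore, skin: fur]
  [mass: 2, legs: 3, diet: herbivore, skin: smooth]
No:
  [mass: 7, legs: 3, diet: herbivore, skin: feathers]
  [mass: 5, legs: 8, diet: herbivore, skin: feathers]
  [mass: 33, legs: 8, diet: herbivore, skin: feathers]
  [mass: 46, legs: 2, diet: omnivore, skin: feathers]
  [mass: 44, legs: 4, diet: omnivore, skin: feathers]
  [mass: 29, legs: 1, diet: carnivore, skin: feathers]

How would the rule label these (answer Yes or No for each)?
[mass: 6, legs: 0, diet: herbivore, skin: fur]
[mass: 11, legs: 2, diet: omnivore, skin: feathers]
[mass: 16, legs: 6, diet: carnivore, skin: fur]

The rule appears to be: skin is not feathers.
Yes: [mass: 6, legs: 0, diet: herbivore, skin: fur], since skin is fur.
No: [mass: 11, legs: 2, diet: omnivore, skin: feathers], since skin is feathers.
Yes: [mass: 16, legs: 6, diet: carnivore, skin: fur], since skin is fur.

Yes, No, Yes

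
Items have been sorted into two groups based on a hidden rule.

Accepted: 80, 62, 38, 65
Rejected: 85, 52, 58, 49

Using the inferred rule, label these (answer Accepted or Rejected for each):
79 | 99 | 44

Rejected, Rejected, Accepted

The rule appears to be: ≡ 2 (mod 3).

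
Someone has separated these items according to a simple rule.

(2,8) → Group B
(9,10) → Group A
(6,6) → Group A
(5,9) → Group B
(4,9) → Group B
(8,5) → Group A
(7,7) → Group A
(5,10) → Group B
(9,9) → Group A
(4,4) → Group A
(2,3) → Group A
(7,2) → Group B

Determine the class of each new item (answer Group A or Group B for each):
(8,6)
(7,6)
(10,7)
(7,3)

The simplest hypothesis consistent with all the labels is: |first − second| ≤ 3.
(8,6) — |8−6| = 2, hence Group A. (7,6) — |7−6| = 1, hence Group A. (10,7) — |10−7| = 3, hence Group A. (7,3) — |7−3| = 4, hence Group B.

Group A, Group A, Group A, Group B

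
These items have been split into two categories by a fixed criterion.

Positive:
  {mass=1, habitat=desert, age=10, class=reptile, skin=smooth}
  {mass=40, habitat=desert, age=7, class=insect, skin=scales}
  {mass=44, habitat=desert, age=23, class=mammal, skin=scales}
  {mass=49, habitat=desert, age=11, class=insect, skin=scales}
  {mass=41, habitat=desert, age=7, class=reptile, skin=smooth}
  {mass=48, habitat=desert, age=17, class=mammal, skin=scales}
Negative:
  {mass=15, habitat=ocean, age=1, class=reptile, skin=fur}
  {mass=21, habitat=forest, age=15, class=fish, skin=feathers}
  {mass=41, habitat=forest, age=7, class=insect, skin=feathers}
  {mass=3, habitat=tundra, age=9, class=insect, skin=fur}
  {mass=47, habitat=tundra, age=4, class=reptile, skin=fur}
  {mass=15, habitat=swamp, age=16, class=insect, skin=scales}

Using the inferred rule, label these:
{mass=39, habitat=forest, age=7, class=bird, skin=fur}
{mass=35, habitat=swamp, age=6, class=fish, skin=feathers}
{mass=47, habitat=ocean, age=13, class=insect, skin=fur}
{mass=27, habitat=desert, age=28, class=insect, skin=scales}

Negative, Negative, Negative, Positive

Checking candidate rules against both groups, what survives is: habitat is desert.
{mass=39, habitat=forest, age=7, class=bird, skin=fur} — habitat is forest, hence Negative.
{mass=35, habitat=swamp, age=6, class=fish, skin=feathers} — habitat is swamp, hence Negative.
{mass=47, habitat=ocean, age=13, class=insect, skin=fur} — habitat is ocean, hence Negative.
{mass=27, habitat=desert, age=28, class=insect, skin=scales} — habitat is desert, hence Positive.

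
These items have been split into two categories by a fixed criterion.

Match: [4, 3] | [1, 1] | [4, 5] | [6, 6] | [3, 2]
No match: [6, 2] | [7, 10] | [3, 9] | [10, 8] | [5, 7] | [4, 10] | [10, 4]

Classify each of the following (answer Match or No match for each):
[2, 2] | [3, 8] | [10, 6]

Match, No match, No match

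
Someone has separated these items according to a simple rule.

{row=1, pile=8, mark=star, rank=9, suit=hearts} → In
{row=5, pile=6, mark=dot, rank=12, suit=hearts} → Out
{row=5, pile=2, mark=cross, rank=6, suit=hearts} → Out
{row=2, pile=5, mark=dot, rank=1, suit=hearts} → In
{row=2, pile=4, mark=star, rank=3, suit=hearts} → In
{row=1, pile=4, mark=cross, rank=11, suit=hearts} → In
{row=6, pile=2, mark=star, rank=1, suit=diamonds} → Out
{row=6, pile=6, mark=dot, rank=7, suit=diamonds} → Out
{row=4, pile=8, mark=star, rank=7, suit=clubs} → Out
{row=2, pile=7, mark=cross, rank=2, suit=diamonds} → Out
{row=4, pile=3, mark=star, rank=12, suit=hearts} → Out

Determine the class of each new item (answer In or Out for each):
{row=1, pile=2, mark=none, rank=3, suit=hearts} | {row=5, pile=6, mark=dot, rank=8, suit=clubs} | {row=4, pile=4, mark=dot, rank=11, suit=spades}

The simplest hypothesis consistent with all the labels is: suit is hearts AND row ≤ 2.
{row=1, pile=2, mark=none, rank=3, suit=hearts}: suit is hearts, row = 1 — passes, so In.
{row=5, pile=6, mark=dot, rank=8, suit=clubs}: suit is clubs, row = 5 — fails the rule, so Out.
{row=4, pile=4, mark=dot, rank=11, suit=spades}: suit is spades, row = 4 — fails the rule, so Out.

In, Out, Out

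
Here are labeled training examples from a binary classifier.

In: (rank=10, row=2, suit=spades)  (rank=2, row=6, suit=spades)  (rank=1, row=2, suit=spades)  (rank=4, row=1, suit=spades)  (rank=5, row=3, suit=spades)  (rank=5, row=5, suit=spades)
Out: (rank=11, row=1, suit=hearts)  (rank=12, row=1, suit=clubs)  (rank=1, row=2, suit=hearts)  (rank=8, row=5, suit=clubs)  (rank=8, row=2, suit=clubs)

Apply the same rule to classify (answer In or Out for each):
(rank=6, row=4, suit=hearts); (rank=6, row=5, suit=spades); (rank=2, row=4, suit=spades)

Out, In, In

All 'In' examples share one property — suit is spades — and every 'Out' example lacks it.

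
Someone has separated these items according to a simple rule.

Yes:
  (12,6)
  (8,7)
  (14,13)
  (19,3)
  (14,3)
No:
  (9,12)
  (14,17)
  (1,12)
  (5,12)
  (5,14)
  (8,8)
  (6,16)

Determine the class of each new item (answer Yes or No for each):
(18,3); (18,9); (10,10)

Yes, Yes, No

The distinguishing property — first > second — holds for all the 'Yes' cases and none of the 'No' cases.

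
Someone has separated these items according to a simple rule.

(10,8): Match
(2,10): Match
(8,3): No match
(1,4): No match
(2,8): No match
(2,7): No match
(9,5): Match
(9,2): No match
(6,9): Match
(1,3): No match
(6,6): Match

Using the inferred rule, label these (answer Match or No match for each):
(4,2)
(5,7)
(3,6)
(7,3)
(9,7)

The rule appears to be: sum ≥ 12.
(4,2): 4+2 = 6 — fails the rule, so No match. (5,7): 5+7 = 12 — matches, so Match. (3,6): 3+6 = 9 — fails the rule, so No match. (7,3): 7+3 = 10 — fails the rule, so No match. (9,7): 9+7 = 16 — matches, so Match.

No match, Match, No match, No match, Match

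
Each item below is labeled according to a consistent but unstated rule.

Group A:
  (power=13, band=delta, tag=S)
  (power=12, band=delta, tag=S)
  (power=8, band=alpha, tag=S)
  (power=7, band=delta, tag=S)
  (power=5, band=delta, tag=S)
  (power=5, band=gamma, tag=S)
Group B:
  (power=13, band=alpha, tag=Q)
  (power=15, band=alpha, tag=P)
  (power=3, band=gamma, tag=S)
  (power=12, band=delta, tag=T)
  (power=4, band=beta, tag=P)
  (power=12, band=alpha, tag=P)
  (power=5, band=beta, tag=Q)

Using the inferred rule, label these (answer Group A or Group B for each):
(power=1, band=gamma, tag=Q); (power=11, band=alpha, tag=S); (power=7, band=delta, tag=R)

The pattern is that an item is 'Group A' exactly when: tag is S AND power ≥ 4.
(power=1, band=gamma, tag=Q): tag is Q, power = 1, lacks this property → Group B. (power=11, band=alpha, tag=S): tag is S, power = 11, meets the rule → Group A. (power=7, band=delta, tag=R): tag is R, power = 7, lacks this property → Group B.

Group B, Group A, Group B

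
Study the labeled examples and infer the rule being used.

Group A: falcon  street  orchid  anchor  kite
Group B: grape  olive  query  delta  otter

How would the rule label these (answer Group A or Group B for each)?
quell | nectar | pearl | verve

All 'Group A' examples share one property — even length — and every 'Group B' example lacks it.
quell → length 5 → Group B.
nectar → length 6 → Group A.
pearl → length 5 → Group B.
verve → length 5 → Group B.

Group B, Group A, Group B, Group B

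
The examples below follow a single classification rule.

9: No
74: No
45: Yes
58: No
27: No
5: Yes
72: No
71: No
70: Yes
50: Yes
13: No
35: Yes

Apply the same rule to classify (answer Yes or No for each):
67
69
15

No, No, Yes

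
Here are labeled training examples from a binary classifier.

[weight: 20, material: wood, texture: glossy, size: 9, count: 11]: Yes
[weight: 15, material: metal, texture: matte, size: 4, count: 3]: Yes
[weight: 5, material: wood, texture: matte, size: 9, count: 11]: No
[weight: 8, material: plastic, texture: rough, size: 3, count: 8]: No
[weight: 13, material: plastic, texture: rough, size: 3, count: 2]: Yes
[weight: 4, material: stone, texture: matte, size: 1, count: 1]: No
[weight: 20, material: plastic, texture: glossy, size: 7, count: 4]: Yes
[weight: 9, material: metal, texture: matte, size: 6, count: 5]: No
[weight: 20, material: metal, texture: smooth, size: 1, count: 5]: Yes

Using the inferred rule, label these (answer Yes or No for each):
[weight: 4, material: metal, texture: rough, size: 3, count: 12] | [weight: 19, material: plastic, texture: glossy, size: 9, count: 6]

No, Yes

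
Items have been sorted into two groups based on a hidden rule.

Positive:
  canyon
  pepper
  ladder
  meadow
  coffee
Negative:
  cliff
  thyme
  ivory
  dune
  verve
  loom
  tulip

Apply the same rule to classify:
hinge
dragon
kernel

Negative, Positive, Positive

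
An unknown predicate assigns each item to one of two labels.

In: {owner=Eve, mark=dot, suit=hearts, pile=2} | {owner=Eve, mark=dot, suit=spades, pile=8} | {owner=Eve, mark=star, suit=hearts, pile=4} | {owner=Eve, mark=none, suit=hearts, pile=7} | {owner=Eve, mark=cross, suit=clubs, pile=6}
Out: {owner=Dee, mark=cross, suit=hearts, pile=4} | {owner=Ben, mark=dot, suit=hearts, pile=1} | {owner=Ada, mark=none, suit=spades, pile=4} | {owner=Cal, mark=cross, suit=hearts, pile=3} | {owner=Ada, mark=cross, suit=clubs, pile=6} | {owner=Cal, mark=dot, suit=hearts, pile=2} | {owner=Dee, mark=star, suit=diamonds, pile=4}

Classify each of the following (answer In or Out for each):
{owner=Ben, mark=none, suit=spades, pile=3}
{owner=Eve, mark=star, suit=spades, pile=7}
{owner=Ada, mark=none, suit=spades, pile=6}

Out, In, Out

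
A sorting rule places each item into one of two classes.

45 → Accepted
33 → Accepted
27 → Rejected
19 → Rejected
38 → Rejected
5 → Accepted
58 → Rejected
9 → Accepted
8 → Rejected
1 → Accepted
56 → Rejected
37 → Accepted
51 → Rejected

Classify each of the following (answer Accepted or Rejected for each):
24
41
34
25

Rejected, Accepted, Rejected, Accepted

Every 'Accepted' example satisfies: ≡ 1 (mod 4). None of the 'Rejected' examples do.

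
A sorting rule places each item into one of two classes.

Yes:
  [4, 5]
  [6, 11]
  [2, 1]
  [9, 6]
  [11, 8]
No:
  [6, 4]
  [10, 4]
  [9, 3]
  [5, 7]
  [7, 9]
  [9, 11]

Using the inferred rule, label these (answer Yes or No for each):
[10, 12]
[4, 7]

The common property of the 'Yes' items is: sum is odd. No 'No' item has it.
[10, 12] → 10+12 = 22 → No.
[4, 7] → 4+7 = 11 → Yes.

No, Yes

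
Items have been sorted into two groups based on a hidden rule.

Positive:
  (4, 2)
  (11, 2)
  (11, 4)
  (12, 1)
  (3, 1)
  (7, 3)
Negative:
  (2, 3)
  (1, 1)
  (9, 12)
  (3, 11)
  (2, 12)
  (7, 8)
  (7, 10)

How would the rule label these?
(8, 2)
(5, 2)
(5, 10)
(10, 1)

The pattern is that an item is 'Positive' exactly when: first > second.
Positive: (8, 2), since 8 > 2. Positive: (5, 2), since 5 > 2. Negative: (5, 10), since 5 < 10. Positive: (10, 1), since 10 > 1.

Positive, Positive, Negative, Positive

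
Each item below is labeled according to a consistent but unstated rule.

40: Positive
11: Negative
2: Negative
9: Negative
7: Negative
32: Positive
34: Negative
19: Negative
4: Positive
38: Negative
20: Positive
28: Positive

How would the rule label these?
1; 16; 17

Negative, Positive, Negative

'Positive' ⟺ multiple of 4.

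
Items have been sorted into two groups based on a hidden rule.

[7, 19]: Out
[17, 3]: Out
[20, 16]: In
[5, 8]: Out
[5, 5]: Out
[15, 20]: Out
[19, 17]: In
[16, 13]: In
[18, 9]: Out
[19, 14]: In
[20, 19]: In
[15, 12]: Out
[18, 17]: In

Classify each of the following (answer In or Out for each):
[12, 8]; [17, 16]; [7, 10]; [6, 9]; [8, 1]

A rule that fits every label: first > second AND sum ≥ 29 — true of each 'In' example, false of each 'Out' one.
[12, 8]: Out (12 > 8, 12+8 = 20). [17, 16]: In (17 > 16, 17+16 = 33). [7, 10]: Out (7 < 10, 7+10 = 17). [6, 9]: Out (6 < 9, 6+9 = 15). [8, 1]: Out (8 > 1, 8+1 = 9).

Out, In, Out, Out, Out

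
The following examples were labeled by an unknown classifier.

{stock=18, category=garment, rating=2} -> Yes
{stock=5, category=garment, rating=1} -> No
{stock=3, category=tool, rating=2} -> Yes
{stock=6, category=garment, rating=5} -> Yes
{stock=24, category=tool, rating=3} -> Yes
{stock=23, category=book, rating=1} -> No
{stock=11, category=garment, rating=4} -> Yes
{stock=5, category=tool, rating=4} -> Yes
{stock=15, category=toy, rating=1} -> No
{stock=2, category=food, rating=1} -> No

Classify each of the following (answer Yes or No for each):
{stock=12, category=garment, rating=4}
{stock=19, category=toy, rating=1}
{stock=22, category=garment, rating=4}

All 'Yes' examples share one property — rating ≥ 2 — and every 'No' example lacks it.
{stock=12, category=garment, rating=4} → rating = 4 → Yes.
{stock=19, category=toy, rating=1} → rating = 1 → No.
{stock=22, category=garment, rating=4} → rating = 4 → Yes.

Yes, No, Yes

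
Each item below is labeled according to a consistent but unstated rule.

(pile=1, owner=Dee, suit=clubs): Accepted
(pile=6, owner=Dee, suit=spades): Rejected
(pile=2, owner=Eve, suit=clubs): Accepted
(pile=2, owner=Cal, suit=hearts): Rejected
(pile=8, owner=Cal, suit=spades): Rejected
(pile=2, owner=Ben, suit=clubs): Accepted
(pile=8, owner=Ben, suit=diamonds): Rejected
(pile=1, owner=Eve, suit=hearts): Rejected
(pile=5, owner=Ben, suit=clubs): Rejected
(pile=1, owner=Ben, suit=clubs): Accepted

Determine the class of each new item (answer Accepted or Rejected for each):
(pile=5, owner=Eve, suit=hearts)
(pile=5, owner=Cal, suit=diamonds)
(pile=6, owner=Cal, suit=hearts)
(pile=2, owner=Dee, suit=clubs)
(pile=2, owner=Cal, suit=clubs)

Rejected, Rejected, Rejected, Accepted, Accepted

The simplest hypothesis consistent with all the labels is: suit is clubs AND pile ≤ 2.
(pile=5, owner=Eve, suit=hearts): Rejected (suit is hearts, pile = 5).
(pile=5, owner=Cal, suit=diamonds): Rejected (suit is diamonds, pile = 5).
(pile=6, owner=Cal, suit=hearts): Rejected (suit is hearts, pile = 6).
(pile=2, owner=Dee, suit=clubs): Accepted (suit is clubs, pile = 2).
(pile=2, owner=Cal, suit=clubs): Accepted (suit is clubs, pile = 2).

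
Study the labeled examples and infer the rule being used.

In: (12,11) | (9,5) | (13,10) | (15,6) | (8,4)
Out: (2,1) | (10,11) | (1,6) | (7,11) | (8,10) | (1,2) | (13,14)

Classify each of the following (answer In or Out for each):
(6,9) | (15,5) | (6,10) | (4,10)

The classifier is using: first > second AND sum ≥ 7.
(6,9): Out (6 < 9, 6+9 = 15).
(15,5): In (15 > 5, 15+5 = 20).
(6,10): Out (6 < 10, 6+10 = 16).
(4,10): Out (4 < 10, 4+10 = 14).

Out, In, Out, Out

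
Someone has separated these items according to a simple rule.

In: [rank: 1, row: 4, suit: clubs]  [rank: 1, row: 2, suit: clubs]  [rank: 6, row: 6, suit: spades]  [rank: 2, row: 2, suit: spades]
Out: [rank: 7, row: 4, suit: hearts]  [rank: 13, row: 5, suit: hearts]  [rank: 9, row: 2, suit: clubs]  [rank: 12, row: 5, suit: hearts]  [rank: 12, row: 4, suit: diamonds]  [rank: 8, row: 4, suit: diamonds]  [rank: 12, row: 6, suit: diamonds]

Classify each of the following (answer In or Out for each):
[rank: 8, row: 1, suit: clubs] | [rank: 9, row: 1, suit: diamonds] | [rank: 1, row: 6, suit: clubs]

Out, Out, In

All 'In' examples share one property — rank ≤ 6 — and every 'Out' example lacks it.
[rank: 8, row: 1, suit: clubs] → rank = 8 → Out.
[rank: 9, row: 1, suit: diamonds] → rank = 9 → Out.
[rank: 1, row: 6, suit: clubs] → rank = 1 → In.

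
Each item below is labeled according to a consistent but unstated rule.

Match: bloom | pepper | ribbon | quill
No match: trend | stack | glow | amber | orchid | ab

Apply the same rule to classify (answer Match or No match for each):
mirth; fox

Every 'Match' example satisfies: has a double letter. None of the 'No match' examples do.

No match, No match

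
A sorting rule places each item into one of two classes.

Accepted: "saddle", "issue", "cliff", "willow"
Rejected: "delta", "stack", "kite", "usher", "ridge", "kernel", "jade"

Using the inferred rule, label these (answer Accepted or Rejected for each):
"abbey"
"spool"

Looking at the examples, the only property every 'Accepted' case has and every 'Rejected' case lacks is: has a double letter.
"abbey": 'bb' doubled, fits → Accepted. "spool": 'oo' doubled, fits → Accepted.

Accepted, Accepted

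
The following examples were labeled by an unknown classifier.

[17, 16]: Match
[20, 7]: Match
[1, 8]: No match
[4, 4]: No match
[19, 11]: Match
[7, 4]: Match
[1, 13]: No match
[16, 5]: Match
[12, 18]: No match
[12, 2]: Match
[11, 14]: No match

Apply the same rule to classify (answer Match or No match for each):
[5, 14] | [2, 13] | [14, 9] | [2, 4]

No match, No match, Match, No match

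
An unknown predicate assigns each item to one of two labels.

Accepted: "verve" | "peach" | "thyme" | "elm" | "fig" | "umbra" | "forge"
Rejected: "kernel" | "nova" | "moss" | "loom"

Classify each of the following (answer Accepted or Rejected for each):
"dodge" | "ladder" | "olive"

Checking candidate rules against both groups, what survives is: odd length.
Accepted: "dodge", since length 5. Rejected: "ladder", since length 6. Accepted: "olive", since length 5.

Accepted, Rejected, Accepted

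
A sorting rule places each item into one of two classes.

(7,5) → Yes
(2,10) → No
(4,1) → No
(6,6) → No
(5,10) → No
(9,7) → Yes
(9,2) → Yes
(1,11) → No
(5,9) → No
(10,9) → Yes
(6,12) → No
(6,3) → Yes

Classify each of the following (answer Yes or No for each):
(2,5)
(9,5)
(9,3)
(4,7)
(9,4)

No, Yes, Yes, No, Yes

The simplest hypothesis consistent with all the labels is: first > second AND sum ≥ 9.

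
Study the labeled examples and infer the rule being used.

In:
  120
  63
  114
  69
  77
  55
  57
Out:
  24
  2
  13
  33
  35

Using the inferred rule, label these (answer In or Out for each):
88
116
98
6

In, In, In, Out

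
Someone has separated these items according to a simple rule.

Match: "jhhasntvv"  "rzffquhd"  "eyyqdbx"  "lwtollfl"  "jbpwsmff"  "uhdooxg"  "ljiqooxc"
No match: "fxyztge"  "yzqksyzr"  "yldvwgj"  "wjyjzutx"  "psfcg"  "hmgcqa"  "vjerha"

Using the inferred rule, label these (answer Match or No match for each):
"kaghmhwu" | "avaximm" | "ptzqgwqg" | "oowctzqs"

No match, Match, No match, Match

The pattern is that an item is 'Match' exactly when: has a double letter.
"kaghmhwu" — no doubled letter, hence No match.
"avaximm" — 'mm' doubled, hence Match.
"ptzqgwqg" — no doubled letter, hence No match.
"oowctzqs" — 'oo' doubled, hence Match.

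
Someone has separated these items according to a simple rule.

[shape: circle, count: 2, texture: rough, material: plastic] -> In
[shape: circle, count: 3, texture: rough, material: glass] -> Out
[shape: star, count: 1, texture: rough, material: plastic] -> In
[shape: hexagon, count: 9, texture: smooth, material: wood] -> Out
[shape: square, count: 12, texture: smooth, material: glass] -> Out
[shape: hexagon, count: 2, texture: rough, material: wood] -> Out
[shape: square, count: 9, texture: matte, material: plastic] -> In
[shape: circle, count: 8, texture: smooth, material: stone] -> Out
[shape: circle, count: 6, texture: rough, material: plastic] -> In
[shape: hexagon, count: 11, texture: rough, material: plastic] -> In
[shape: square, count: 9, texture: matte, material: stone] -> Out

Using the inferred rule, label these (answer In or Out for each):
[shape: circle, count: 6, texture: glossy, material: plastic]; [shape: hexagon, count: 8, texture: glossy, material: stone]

The distinguishing property — material is plastic — holds for all the 'In' cases and none of the 'Out' cases.
[shape: circle, count: 6, texture: glossy, material: plastic]: In (material is plastic).
[shape: hexagon, count: 8, texture: glossy, material: stone]: Out (material is stone).

In, Out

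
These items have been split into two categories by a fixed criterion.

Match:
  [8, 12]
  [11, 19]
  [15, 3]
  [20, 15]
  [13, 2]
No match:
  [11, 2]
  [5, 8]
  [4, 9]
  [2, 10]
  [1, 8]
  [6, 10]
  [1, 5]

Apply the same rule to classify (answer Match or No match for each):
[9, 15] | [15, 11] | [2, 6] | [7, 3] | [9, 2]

Match, Match, No match, No match, No match

The rule appears to be: max ≥ 12.
[9, 15]: max 15 — qualifies, so Match.
[15, 11]: max 15 — qualifies, so Match.
[2, 6]: max 6 — doesn't match, so No match.
[7, 3]: max 7 — doesn't match, so No match.
[9, 2]: max 9 — doesn't match, so No match.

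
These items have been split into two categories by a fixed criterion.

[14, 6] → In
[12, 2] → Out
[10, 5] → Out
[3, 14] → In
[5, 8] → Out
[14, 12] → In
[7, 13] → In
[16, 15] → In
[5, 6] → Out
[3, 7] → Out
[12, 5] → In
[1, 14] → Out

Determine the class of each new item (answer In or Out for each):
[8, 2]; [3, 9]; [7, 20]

Out, Out, In

One predicate separates the groups cleanly: sum ≥ 17.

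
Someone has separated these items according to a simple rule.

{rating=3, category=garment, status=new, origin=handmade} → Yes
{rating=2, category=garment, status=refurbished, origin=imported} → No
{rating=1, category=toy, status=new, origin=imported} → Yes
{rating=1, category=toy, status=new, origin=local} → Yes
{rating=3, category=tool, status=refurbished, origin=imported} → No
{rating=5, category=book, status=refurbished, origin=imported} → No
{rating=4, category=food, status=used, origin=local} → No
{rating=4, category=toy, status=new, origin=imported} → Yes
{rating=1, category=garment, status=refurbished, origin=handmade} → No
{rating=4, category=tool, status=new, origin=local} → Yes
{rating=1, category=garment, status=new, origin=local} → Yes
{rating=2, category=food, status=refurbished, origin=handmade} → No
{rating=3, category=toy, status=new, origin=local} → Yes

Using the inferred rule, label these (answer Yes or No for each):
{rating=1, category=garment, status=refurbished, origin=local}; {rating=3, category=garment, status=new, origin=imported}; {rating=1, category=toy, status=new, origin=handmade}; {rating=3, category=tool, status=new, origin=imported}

Looking at the examples, the only property every 'Yes' case has and every 'No' case lacks is: status is new.
{rating=1, category=garment, status=refurbished, origin=local}: status is refurbished — does not pass, so No. {rating=3, category=garment, status=new, origin=imported}: status is new — passes, so Yes. {rating=1, category=toy, status=new, origin=handmade}: status is new — passes, so Yes. {rating=3, category=tool, status=new, origin=imported}: status is new — passes, so Yes.

No, Yes, Yes, Yes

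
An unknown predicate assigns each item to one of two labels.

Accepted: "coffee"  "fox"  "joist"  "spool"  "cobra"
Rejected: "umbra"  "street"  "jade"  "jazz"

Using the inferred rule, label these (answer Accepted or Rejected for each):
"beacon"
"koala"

Accepted, Accepted

Checking candidate rules against both groups, what survives is: contains 'o'.
"beacon": Accepted (has 'o'). "koala": Accepted (has 'o').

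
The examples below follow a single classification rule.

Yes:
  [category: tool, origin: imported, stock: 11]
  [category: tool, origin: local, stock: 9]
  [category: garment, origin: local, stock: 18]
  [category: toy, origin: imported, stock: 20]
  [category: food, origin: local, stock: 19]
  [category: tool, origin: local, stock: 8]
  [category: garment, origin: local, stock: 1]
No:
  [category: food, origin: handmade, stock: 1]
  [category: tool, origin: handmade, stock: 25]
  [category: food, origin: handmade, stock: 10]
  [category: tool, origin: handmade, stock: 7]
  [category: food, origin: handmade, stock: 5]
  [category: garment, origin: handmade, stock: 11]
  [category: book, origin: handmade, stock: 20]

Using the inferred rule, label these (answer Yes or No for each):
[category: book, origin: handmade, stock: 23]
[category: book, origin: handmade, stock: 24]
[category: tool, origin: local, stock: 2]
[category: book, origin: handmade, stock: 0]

No, No, Yes, No

Comparing the two groups points to one rule — origin is not handmade.
[category: book, origin: handmade, stock: 23] — origin is handmade, hence No.
[category: book, origin: handmade, stock: 24] — origin is handmade, hence No.
[category: tool, origin: local, stock: 2] — origin is local, hence Yes.
[category: book, origin: handmade, stock: 0] — origin is handmade, hence No.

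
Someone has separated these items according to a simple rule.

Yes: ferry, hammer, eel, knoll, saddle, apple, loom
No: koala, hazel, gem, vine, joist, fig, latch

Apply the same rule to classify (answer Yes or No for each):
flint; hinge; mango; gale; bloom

All 'Yes' examples share one property — has a double letter — and every 'No' example lacks it.
flint: no doubled letter, does not satisfy this → No. hinge: no doubled letter, does not satisfy this → No. mango: no doubled letter, does not satisfy this → No. gale: no doubled letter, does not satisfy this → No. bloom: 'oo' doubled, checks out → Yes.

No, No, No, No, Yes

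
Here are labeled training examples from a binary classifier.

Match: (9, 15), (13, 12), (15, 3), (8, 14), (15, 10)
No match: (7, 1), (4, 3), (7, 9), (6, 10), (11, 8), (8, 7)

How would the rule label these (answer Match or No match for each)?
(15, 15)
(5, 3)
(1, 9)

A rule that fits every label: max ≥ 12 — true of each 'Match' example, false of each 'No match' one.
(15, 15): max 15 — has this property, so Match. (5, 3): max 5 — fails the rule, so No match. (1, 9): max 9 — fails the rule, so No match.

Match, No match, No match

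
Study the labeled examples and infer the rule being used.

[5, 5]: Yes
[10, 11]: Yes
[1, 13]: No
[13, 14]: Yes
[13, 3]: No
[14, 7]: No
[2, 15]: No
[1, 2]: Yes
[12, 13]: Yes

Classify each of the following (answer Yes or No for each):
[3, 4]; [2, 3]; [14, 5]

Yes, Yes, No

All 'Yes' examples share one property — |first − second| ≤ 1 — and every 'No' example lacks it.
[3, 4]: Yes (|3−4| = 1).
[2, 3]: Yes (|2−3| = 1).
[14, 5]: No (|14−5| = 9).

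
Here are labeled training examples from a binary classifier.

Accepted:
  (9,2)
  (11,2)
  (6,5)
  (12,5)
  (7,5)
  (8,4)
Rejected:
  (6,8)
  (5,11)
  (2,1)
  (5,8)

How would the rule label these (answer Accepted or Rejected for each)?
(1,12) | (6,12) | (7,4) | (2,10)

One predicate separates the groups cleanly: first > second AND sum ≥ 11.

Rejected, Rejected, Accepted, Rejected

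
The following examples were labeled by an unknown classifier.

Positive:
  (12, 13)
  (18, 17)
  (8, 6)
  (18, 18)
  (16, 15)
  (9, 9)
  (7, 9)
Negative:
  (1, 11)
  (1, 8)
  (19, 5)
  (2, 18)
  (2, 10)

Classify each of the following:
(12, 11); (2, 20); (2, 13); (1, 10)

'Positive' ⟺ min ≥ 6.

Positive, Negative, Negative, Negative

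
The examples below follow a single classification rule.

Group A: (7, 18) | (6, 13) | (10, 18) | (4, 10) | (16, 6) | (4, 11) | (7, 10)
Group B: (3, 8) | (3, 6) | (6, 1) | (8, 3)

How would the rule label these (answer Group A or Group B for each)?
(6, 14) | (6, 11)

The distinguishing property — sum ≥ 14 — holds for all the 'Group A' cases and none of the 'Group B' cases.
(6, 14): 6+14 = 20 — qualifies, so Group A. (6, 11): 6+11 = 17 — qualifies, so Group A.

Group A, Group A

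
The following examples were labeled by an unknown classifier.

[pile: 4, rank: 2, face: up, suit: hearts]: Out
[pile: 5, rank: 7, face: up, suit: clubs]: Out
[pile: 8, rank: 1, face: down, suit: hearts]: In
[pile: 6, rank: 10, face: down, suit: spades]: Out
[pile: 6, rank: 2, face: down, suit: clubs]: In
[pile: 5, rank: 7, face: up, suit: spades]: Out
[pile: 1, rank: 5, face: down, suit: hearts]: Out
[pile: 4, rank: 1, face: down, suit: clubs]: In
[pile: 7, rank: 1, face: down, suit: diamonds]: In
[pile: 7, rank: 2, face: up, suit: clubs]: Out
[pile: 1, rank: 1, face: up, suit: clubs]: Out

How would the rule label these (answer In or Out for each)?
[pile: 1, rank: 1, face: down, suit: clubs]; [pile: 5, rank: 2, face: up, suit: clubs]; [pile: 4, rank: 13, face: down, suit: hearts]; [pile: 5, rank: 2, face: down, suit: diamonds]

In, Out, Out, In

Rule: face is down AND rank ≤ 2. This holds for each 'In' example and fails for each 'Out' one.
In: [pile: 1, rank: 1, face: down, suit: clubs], since face is down, rank = 1.
Out: [pile: 5, rank: 2, face: up, suit: clubs], since face is up, rank = 2.
Out: [pile: 4, rank: 13, face: down, suit: hearts], since face is down, rank = 13.
In: [pile: 5, rank: 2, face: down, suit: diamonds], since face is down, rank = 2.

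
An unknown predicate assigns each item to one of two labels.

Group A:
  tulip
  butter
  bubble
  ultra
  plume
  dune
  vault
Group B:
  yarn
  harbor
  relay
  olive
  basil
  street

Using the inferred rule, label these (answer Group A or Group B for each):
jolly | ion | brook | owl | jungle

Group B, Group B, Group B, Group B, Group A

Every 'Group A' example satisfies: contains 'u'. None of the 'Group B' examples do.
jolly: Group B (no 'u'). ion: Group B (no 'u'). brook: Group B (no 'u'). owl: Group B (no 'u'). jungle: Group A (has 'u').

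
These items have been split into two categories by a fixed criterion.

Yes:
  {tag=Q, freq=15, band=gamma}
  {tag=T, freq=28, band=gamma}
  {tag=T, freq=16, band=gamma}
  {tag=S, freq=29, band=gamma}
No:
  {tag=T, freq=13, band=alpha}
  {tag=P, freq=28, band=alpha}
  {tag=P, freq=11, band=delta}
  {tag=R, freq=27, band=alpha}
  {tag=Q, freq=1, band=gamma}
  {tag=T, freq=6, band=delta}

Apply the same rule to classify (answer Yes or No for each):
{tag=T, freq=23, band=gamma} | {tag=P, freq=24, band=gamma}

Yes, Yes

Every 'Yes' example satisfies: band is gamma AND freq ≥ 6. None of the 'No' examples do.
Yes: {tag=T, freq=23, band=gamma}, since band is gamma, freq = 23.
Yes: {tag=P, freq=24, band=gamma}, since band is gamma, freq = 24.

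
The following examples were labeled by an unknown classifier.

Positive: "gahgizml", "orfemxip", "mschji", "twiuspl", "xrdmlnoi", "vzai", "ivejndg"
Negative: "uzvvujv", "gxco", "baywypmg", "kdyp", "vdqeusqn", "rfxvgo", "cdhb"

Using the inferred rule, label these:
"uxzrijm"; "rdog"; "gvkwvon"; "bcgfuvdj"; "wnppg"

Positive, Negative, Negative, Negative, Negative

A rule that fits every label: contains 'i' — true of each 'Positive' example, false of each 'Negative' one.
"uxzrijm": has 'i', qualifies → Positive.
"rdog": no 'i', does not fit → Negative.
"gvkwvon": no 'i', does not fit → Negative.
"bcgfuvdj": no 'i', does not fit → Negative.
"wnppg": no 'i', does not fit → Negative.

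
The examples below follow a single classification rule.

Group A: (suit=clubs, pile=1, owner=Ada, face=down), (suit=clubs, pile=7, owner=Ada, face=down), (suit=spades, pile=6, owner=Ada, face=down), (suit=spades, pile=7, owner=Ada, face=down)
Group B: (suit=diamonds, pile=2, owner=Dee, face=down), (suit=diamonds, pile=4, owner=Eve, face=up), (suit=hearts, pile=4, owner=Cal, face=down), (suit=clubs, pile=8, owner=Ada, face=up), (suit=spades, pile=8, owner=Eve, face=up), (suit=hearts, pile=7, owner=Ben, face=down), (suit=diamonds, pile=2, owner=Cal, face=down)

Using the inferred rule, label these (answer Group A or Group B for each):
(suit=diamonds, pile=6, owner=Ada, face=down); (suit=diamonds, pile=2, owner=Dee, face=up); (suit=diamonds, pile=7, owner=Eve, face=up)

Group A, Group B, Group B

The simplest hypothesis consistent with all the labels is: owner is Ada AND face is down.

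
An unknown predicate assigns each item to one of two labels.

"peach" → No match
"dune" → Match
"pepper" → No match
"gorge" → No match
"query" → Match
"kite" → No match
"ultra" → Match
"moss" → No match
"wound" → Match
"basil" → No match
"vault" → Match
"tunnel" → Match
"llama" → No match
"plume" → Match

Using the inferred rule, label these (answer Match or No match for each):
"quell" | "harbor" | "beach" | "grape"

Match, No match, No match, No match

All 'Match' examples share one property — contains 'u' — and every 'No match' example lacks it.
"quell" — has 'u', hence Match.
"harbor" — no 'u', hence No match.
"beach" — no 'u', hence No match.
"grape" — no 'u', hence No match.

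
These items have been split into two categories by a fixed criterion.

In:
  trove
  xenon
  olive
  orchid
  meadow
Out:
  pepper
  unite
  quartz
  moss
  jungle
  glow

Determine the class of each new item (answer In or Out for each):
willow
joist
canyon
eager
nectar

In, In, In, Out, Out

A rule that fits every label: length ≥ 5 AND contains 'o' — true of each 'In' example, false of each 'Out' one.
willow — length 6, has 'o', hence In.
joist — length 5, has 'o', hence In.
canyon — length 6, has 'o', hence In.
eager — length 5, no 'o', hence Out.
nectar — length 6, no 'o', hence Out.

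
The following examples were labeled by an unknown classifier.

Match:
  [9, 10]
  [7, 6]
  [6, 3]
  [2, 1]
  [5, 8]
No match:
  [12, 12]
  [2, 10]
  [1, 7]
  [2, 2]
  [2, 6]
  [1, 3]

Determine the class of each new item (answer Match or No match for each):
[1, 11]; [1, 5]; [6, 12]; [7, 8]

No match, No match, No match, Match

The classifier is using: sum is odd.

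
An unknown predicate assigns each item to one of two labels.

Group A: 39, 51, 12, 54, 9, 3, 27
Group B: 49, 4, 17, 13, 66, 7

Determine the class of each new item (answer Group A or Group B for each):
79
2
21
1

Group B, Group B, Group A, Group B

The classifier is using: multiple of 3 AND at most 54.
79 → 79 = 3·26 + 1, 79 > 54 → Group B. 2 → 2 = 3·0 + 2, 2 ≤ 54 → Group B. 21 → 21 = 3·7, 21 ≤ 54 → Group A. 1 → 1 = 3·0 + 1, 1 ≤ 54 → Group B.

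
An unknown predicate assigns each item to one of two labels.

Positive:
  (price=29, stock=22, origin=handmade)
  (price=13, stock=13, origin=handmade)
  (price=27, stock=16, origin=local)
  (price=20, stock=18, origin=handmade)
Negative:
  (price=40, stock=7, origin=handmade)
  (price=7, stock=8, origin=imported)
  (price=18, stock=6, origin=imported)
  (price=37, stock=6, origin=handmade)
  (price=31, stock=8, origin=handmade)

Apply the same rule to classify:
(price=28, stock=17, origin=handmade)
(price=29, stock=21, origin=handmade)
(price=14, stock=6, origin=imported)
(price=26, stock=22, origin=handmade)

Positive, Positive, Negative, Positive

Every 'Positive' example satisfies: stock ≥ 13. None of the 'Negative' examples do.
(price=28, stock=17, origin=handmade) — stock = 17, hence Positive. (price=29, stock=21, origin=handmade) — stock = 21, hence Positive. (price=14, stock=6, origin=imported) — stock = 6, hence Negative. (price=26, stock=22, origin=handmade) — stock = 22, hence Positive.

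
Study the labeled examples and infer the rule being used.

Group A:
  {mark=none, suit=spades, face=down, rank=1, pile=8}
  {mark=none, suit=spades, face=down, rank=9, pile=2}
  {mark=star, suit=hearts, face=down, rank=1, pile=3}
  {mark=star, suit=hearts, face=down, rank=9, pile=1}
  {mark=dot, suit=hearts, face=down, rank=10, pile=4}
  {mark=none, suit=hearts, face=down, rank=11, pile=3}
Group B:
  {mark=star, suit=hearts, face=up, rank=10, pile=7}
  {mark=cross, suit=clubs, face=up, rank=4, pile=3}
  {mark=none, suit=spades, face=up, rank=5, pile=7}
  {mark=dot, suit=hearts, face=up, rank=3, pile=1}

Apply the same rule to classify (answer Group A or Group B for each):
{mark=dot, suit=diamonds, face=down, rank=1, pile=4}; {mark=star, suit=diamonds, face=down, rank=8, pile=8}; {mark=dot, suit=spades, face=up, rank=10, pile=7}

Group A, Group A, Group B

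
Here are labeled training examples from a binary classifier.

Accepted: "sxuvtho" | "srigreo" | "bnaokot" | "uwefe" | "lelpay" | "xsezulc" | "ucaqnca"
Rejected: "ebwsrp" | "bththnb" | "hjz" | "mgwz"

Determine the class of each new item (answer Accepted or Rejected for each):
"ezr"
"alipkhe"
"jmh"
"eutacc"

All 'Accepted' examples share one property — has ≥ 2 vowels — and every 'Rejected' example lacks it.
"ezr": 1 vowel, doesn't match → Rejected. "alipkhe": 3 vowels, passes → Accepted. "jmh": 0 vowels, doesn't match → Rejected. "eutacc": 3 vowels, passes → Accepted.

Rejected, Accepted, Rejected, Accepted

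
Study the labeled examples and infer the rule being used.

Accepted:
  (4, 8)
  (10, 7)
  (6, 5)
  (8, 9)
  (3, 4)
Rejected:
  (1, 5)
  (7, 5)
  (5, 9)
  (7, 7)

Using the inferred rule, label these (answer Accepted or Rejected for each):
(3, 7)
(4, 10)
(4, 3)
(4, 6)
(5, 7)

Rejected, Accepted, Accepted, Accepted, Rejected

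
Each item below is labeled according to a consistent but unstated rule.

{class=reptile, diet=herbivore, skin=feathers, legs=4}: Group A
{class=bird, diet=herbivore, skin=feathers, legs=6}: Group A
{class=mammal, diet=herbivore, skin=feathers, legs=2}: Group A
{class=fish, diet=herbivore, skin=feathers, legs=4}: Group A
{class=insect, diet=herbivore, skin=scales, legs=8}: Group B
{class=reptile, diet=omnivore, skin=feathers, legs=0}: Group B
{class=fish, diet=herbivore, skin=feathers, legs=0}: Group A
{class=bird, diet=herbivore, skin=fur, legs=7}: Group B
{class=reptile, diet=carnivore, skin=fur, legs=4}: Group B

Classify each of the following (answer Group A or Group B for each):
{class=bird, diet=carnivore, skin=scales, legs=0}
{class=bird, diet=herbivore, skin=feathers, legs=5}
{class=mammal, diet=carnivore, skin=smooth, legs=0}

Group B, Group A, Group B

The common property of the 'Group A' items is: skin is feathers AND diet is herbivore. No 'Group B' item has it.
{class=bird, diet=carnivore, skin=scales, legs=0} → skin is scales, diet is carnivore → Group B.
{class=bird, diet=herbivore, skin=feathers, legs=5} → skin is feathers, diet is herbivore → Group A.
{class=mammal, diet=carnivore, skin=smooth, legs=0} → skin is smooth, diet is carnivore → Group B.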